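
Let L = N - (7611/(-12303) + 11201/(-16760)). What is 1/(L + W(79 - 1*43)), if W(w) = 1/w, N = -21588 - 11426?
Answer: -206198280/6807158921927 ≈ -3.0291e-5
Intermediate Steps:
N = -33014
L = -2269054883219/68732760 (L = -33014 - (7611/(-12303) + 11201/(-16760)) = -33014 - (7611*(-1/12303) + 11201*(-1/16760)) = -33014 - (-2537/4101 - 11201/16760) = -33014 - 1*(-88455421/68732760) = -33014 + 88455421/68732760 = -2269054883219/68732760 ≈ -33013.)
1/(L + W(79 - 1*43)) = 1/(-2269054883219/68732760 + 1/(79 - 1*43)) = 1/(-2269054883219/68732760 + 1/(79 - 43)) = 1/(-2269054883219/68732760 + 1/36) = 1/(-6807158921927/206198280) = -206198280/6807158921927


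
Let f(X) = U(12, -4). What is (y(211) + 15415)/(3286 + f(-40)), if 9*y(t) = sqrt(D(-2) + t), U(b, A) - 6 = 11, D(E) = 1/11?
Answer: 15415/3303 + sqrt(2838)/108999 ≈ 4.6675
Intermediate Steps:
D(E) = 1/11
U(b, A) = 17 (U(b, A) = 6 + 11 = 17)
f(X) = 17
y(t) = sqrt(1/11 + t)/9
(y(211) + 15415)/(3286 + f(-40)) = (sqrt(11 + 121*211)/99 + 15415)/(3286 + 17) = (sqrt(11 + 25531)/99 + 15415)/3303 = (sqrt(25542)/99 + 15415)*(1/3303) = ((3*sqrt(2838))/99 + 15415)*(1/3303) = (sqrt(2838)/33 + 15415)*(1/3303) = (15415 + sqrt(2838)/33)*(1/3303) = 15415/3303 + sqrt(2838)/108999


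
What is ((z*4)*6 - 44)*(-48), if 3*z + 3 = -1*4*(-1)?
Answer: 1728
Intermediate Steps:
z = ⅓ (z = -1 + (-1*4*(-1))/3 = -1 + (-4*(-1))/3 = -1 + (⅓)*4 = -1 + 4/3 = ⅓ ≈ 0.33333)
((z*4)*6 - 44)*(-48) = (((⅓)*4)*6 - 44)*(-48) = ((4/3)*6 - 44)*(-48) = (8 - 44)*(-48) = -36*(-48) = 1728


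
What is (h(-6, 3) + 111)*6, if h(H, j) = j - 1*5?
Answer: 654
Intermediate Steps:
h(H, j) = -5 + j (h(H, j) = j - 5 = -5 + j)
(h(-6, 3) + 111)*6 = ((-5 + 3) + 111)*6 = (-2 + 111)*6 = 109*6 = 654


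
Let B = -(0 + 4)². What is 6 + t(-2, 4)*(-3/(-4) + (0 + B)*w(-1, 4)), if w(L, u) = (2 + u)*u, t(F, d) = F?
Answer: 1545/2 ≈ 772.50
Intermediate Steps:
w(L, u) = u*(2 + u)
B = -16 (B = -1*4² = -1*16 = -16)
6 + t(-2, 4)*(-3/(-4) + (0 + B)*w(-1, 4)) = 6 - 2*(-3/(-4) + (0 - 16)*(4*(2 + 4))) = 6 - 2*(-3*(-¼) - 64*6) = 6 - 2*(¾ - 16*24) = 6 - 2*(¾ - 384) = 6 - 2*(-1533/4) = 6 + 1533/2 = 1545/2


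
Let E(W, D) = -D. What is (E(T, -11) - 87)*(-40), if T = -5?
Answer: 3040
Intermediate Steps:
(E(T, -11) - 87)*(-40) = (-1*(-11) - 87)*(-40) = (11 - 87)*(-40) = -76*(-40) = 3040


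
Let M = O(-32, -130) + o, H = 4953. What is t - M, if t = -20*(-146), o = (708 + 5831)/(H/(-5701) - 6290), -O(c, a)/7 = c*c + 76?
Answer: 380915539499/35864243 ≈ 10621.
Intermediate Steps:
O(c, a) = -532 - 7*c**2 (O(c, a) = -7*(c*c + 76) = -7*(c**2 + 76) = -7*(76 + c**2) = -532 - 7*c**2)
o = -37278839/35864243 (o = (708 + 5831)/(4953/(-5701) - 6290) = 6539/(4953*(-1/5701) - 6290) = 6539/(-4953/5701 - 6290) = 6539/(-35864243/5701) = 6539*(-5701/35864243) = -37278839/35864243 ≈ -1.0394)
t = 2920
M = -276191949939/35864243 (M = (-532 - 7*(-32)**2) - 37278839/35864243 = (-532 - 7*1024) - 37278839/35864243 = (-532 - 7168) - 37278839/35864243 = -7700 - 37278839/35864243 = -276191949939/35864243 ≈ -7701.0)
t - M = 2920 - 1*(-276191949939/35864243) = 2920 + 276191949939/35864243 = 380915539499/35864243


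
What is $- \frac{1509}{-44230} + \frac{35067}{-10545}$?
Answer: $- \frac{102340067}{31093690} \approx -3.2913$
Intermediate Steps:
$- \frac{1509}{-44230} + \frac{35067}{-10545} = \left(-1509\right) \left(- \frac{1}{44230}\right) + 35067 \left(- \frac{1}{10545}\right) = \frac{1509}{44230} - \frac{11689}{3515} = - \frac{102340067}{31093690}$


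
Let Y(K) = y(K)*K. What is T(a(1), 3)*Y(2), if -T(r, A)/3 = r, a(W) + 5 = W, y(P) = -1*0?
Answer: 0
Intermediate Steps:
y(P) = 0
a(W) = -5 + W
T(r, A) = -3*r
Y(K) = 0 (Y(K) = 0*K = 0)
T(a(1), 3)*Y(2) = -3*(-5 + 1)*0 = -3*(-4)*0 = 12*0 = 0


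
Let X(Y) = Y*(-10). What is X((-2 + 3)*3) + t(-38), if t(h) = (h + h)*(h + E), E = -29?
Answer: 5062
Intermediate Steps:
t(h) = 2*h*(-29 + h) (t(h) = (h + h)*(h - 29) = (2*h)*(-29 + h) = 2*h*(-29 + h))
X(Y) = -10*Y
X((-2 + 3)*3) + t(-38) = -10*(-2 + 3)*3 + 2*(-38)*(-29 - 38) = -10*3 + 2*(-38)*(-67) = -10*3 + 5092 = -30 + 5092 = 5062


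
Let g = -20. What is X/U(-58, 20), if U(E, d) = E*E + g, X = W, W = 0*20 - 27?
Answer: -27/3344 ≈ -0.0080742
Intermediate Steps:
W = -27 (W = 0 - 27 = -27)
X = -27
U(E, d) = -20 + E**2 (U(E, d) = E*E - 20 = E**2 - 20 = -20 + E**2)
X/U(-58, 20) = -27/(-20 + (-58)**2) = -27/(-20 + 3364) = -27/3344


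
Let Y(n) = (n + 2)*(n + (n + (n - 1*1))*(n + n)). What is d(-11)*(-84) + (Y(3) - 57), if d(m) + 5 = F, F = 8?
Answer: -144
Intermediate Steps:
d(m) = 3 (d(m) = -5 + 8 = 3)
Y(n) = (2 + n)*(n + 2*n*(-1 + 2*n)) (Y(n) = (2 + n)*(n + (n + (n - 1))*(2*n)) = (2 + n)*(n + (n + (-1 + n))*(2*n)) = (2 + n)*(n + (-1 + 2*n)*(2*n)) = (2 + n)*(n + 2*n*(-1 + 2*n)))
d(-11)*(-84) + (Y(3) - 57) = 3*(-84) + (3*(-2 + 4*3² + 7*3) - 57) = -252 + (3*(-2 + 4*9 + 21) - 57) = -252 + (3*(-2 + 36 + 21) - 57) = -252 + (3*55 - 57) = -252 + (165 - 57) = -252 + 108 = -144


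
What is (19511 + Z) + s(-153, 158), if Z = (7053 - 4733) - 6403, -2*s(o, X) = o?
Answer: 31009/2 ≈ 15505.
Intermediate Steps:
s(o, X) = -o/2
Z = -4083 (Z = 2320 - 6403 = -4083)
(19511 + Z) + s(-153, 158) = (19511 - 4083) - 1/2*(-153) = 15428 + 153/2 = 31009/2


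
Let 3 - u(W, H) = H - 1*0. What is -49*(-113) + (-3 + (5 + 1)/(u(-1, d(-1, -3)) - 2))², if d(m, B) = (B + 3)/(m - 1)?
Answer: 5546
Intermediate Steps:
d(m, B) = (3 + B)/(-1 + m)
u(W, H) = 3 - H (u(W, H) = 3 - (H - 1*0) = 3 - (H + 0) = 3 - H)
-49*(-113) + (-3 + (5 + 1)/(u(-1, d(-1, -3)) - 2))² = -49*(-113) + (-3 + (5 + 1)/((3 - (3 - 3)/(-1 - 1)) - 2))² = 5537 + (-3 + 6/((3 - 0/(-2)) - 2))² = 5537 + (-3 + 6/((3 - (-1)*0/2) - 2))² = 5537 + (-3 + 6/((3 - 1*0) - 2))² = 5537 + (-3 + 6/((3 + 0) - 2))² = 5537 + (-3 + 6/(3 - 2))² = 5537 + (-3 + 6/1)² = 5537 + (-3 + 6*1)² = 5537 + (-3 + 6)² = 5537 + 3² = 5537 + 9 = 5546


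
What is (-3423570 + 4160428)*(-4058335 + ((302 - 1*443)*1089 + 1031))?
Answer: -3102800719874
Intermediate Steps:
(-3423570 + 4160428)*(-4058335 + ((302 - 1*443)*1089 + 1031)) = 736858*(-4058335 + ((302 - 443)*1089 + 1031)) = 736858*(-4058335 + (-141*1089 + 1031)) = 736858*(-4058335 + (-153549 + 1031)) = 736858*(-4058335 - 152518) = 736858*(-4210853) = -3102800719874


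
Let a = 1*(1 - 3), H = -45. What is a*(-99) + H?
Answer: 153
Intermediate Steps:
a = -2 (a = 1*(-2) = -2)
a*(-99) + H = -2*(-99) - 45 = 198 - 45 = 153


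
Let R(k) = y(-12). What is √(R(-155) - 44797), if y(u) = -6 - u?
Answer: I*√44791 ≈ 211.64*I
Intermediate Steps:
R(k) = 6 (R(k) = -6 - 1*(-12) = -6 + 12 = 6)
√(R(-155) - 44797) = √(6 - 44797) = √(-44791) = I*√44791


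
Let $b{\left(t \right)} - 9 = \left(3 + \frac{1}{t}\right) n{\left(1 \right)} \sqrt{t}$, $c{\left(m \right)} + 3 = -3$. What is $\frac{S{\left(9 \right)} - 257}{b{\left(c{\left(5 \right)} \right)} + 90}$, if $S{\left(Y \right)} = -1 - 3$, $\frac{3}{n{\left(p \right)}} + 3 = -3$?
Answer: $- \frac{620136}{235513} - \frac{8874 i \sqrt{6}}{235513} \approx -2.6331 - 0.092295 i$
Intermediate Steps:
$n{\left(p \right)} = - \frac{1}{2}$ ($n{\left(p \right)} = \frac{3}{-3 - 3} = \frac{3}{-6} = 3 \left(- \frac{1}{6}\right) = - \frac{1}{2}$)
$S{\left(Y \right)} = -4$
$c{\left(m \right)} = -6$ ($c{\left(m \right)} = -3 - 3 = -6$)
$b{\left(t \right)} = 9 - \frac{\sqrt{t} \left(3 + \frac{1}{t}\right)}{2}$ ($b{\left(t \right)} = 9 + \left(3 + \frac{1}{t}\right) \left(- \frac{\sqrt{t}}{2}\right) = 9 - \frac{\sqrt{t} \left(3 + \frac{1}{t}\right)}{2}$)
$\frac{S{\left(9 \right)} - 257}{b{\left(c{\left(5 \right)} \right)} + 90} = \frac{-4 - 257}{\frac{-1 - -18 + 18 \sqrt{-6}}{2 i \sqrt{6}} + 90} = \frac{-4 - 257}{\frac{- \frac{i \sqrt{6}}{6} \left(-1 + 18 + 18 i \sqrt{6}\right)}{2} + 90} = \frac{1}{\frac{- \frac{i \sqrt{6}}{6} \left(-1 + 18 + 18 i \sqrt{6}\right)}{2} + 90} \left(-261\right) = \frac{1}{\frac{- \frac{i \sqrt{6}}{6} \left(17 + 18 i \sqrt{6}\right)}{2} + 90} \left(-261\right) = \frac{1}{- \frac{i \sqrt{6} \left(17 + 18 i \sqrt{6}\right)}{12} + 90} \left(-261\right) = \frac{1}{90 - \frac{i \sqrt{6} \left(17 + 18 i \sqrt{6}\right)}{12}} \left(-261\right) = - \frac{261}{90 - \frac{i \sqrt{6} \left(17 + 18 i \sqrt{6}\right)}{12}}$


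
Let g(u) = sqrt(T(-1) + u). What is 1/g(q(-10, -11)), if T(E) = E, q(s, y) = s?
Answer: -I*sqrt(11)/11 ≈ -0.30151*I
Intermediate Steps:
g(u) = sqrt(-1 + u)
1/g(q(-10, -11)) = 1/(sqrt(-1 - 10)) = 1/(sqrt(-11)) = 1/(I*sqrt(11)) = -I*sqrt(11)/11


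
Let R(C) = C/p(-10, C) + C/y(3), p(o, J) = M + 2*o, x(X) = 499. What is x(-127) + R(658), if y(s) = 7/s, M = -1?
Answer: 2249/3 ≈ 749.67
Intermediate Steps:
p(o, J) = -1 + 2*o
R(C) = 8*C/21 (R(C) = C/(-1 + 2*(-10)) + C/((7/3)) = C/(-1 - 20) + C/((7*(⅓))) = C/(-21) + C/(7/3) = C*(-1/21) + C*(3/7) = -C/21 + 3*C/7 = 8*C/21)
x(-127) + R(658) = 499 + (8/21)*658 = 499 + 752/3 = 2249/3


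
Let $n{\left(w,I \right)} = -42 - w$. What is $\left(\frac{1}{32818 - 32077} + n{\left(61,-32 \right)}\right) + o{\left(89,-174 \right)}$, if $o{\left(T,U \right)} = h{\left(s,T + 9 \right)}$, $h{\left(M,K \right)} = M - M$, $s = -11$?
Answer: $- \frac{76322}{741} \approx -103.0$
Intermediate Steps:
$h{\left(M,K \right)} = 0$
$o{\left(T,U \right)} = 0$
$\left(\frac{1}{32818 - 32077} + n{\left(61,-32 \right)}\right) + o{\left(89,-174 \right)} = \left(\frac{1}{32818 - 32077} - 103\right) + 0 = \left(\frac{1}{741} - 103\right) + 0 = - \frac{76322}{741} + 0 = - \frac{76322}{741}$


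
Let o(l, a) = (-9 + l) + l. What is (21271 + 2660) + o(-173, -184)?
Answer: 23576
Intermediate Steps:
o(l, a) = -9 + 2*l
(21271 + 2660) + o(-173, -184) = (21271 + 2660) + (-9 + 2*(-173)) = 23931 + (-9 - 346) = 23931 - 355 = 23576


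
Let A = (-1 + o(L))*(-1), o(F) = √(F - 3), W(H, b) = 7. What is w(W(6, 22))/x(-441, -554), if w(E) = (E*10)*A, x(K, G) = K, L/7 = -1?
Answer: -10/63 + 10*I*√10/63 ≈ -0.15873 + 0.50195*I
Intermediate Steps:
L = -7 (L = 7*(-1) = -7)
o(F) = √(-3 + F)
A = 1 - I*√10 (A = (-1 + √(-3 - 7))*(-1) = (-1 + √(-10))*(-1) = (-1 + I*√10)*(-1) = 1 - I*√10 ≈ 1.0 - 3.1623*I)
w(E) = 10*E*(1 - I*√10) (w(E) = (E*10)*(1 - I*√10) = (10*E)*(1 - I*√10) = 10*E*(1 - I*√10))
w(W(6, 22))/x(-441, -554) = (10*7*(1 - I*√10))/(-441) = (70 - 70*I*√10)*(-1/441) = -10/63 + 10*I*√10/63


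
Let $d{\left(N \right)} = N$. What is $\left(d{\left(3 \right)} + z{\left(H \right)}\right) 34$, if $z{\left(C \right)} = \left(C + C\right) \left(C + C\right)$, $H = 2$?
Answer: $646$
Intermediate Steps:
$z{\left(C \right)} = 4 C^{2}$ ($z{\left(C \right)} = 2 C 2 C = 4 C^{2}$)
$\left(d{\left(3 \right)} + z{\left(H \right)}\right) 34 = \left(3 + 4 \cdot 2^{2}\right) 34 = \left(3 + 4 \cdot 4\right) 34 = \left(3 + 16\right) 34 = 19 \cdot 34 = 646$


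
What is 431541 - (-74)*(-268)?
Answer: 411709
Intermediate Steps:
431541 - (-74)*(-268) = 431541 - 1*19832 = 431541 - 19832 = 411709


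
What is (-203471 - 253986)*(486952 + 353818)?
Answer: -384616121890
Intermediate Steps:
(-203471 - 253986)*(486952 + 353818) = -457457*840770 = -384616121890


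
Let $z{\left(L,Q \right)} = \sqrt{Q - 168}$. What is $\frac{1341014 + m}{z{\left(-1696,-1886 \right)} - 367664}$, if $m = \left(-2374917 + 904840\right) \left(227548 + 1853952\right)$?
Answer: $\frac{187506430001476784}{22529469825} + \frac{509993989081 i \sqrt{2054}}{22529469825} \approx 8.3227 \cdot 10^{6} + 1025.9 i$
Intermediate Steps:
$z{\left(L,Q \right)} = \sqrt{-168 + Q}$
$m = -3059965275500$ ($m = \left(-1470077\right) 2081500 = -3059965275500$)
$\frac{1341014 + m}{z{\left(-1696,-1886 \right)} - 367664} = \frac{1341014 - 3059965275500}{\sqrt{-168 - 1886} - 367664} = - \frac{3059963934486}{\sqrt{-2054} - 367664} = - \frac{3059963934486}{i \sqrt{2054} - 367664} = - \frac{3059963934486}{-367664 + i \sqrt{2054}}$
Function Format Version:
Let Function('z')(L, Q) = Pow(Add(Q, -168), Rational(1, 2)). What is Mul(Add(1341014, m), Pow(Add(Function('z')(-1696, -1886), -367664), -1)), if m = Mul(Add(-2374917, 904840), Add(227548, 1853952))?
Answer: Add(Rational(187506430001476784, 22529469825), Mul(Rational(509993989081, 22529469825), I, Pow(2054, Rational(1, 2)))) ≈ Add(8.3227e+6, Mul(1025.9, I))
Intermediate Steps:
Function('z')(L, Q) = Pow(Add(-168, Q), Rational(1, 2))
m = -3059965275500 (m = Mul(-1470077, 2081500) = -3059965275500)
Mul(Add(1341014, m), Pow(Add(Function('z')(-1696, -1886), -367664), -1)) = Mul(Add(1341014, -3059965275500), Pow(Add(Pow(Add(-168, -1886), Rational(1, 2)), -367664), -1)) = Mul(-3059963934486, Pow(Add(Pow(-2054, Rational(1, 2)), -367664), -1)) = Mul(-3059963934486, Pow(Add(Mul(I, Pow(2054, Rational(1, 2))), -367664), -1)) = Mul(-3059963934486, Pow(Add(-367664, Mul(I, Pow(2054, Rational(1, 2)))), -1))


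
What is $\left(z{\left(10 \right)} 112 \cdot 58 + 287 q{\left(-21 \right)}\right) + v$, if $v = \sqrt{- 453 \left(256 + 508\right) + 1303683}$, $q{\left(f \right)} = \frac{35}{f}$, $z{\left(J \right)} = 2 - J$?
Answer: $- \frac{157339}{3} + 3 \sqrt{106399} \approx -51468.0$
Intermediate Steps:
$v = 3 \sqrt{106399}$ ($v = \sqrt{\left(-453\right) 764 + 1303683} = \sqrt{-346092 + 1303683} = \sqrt{957591} = 3 \sqrt{106399} \approx 978.57$)
$\left(z{\left(10 \right)} 112 \cdot 58 + 287 q{\left(-21 \right)}\right) + v = \left(\left(2 - 10\right) 112 \cdot 58 + 287 \frac{35}{-21}\right) + 3 \sqrt{106399} = \left(\left(2 - 10\right) 112 \cdot 58 + 287 \cdot 35 \left(- \frac{1}{21}\right)\right) + 3 \sqrt{106399} = \left(\left(-8\right) 112 \cdot 58 + 287 \left(- \frac{5}{3}\right)\right) + 3 \sqrt{106399} = \left(\left(-896\right) 58 - \frac{1435}{3}\right) + 3 \sqrt{106399} = \left(-51968 - \frac{1435}{3}\right) + 3 \sqrt{106399} = - \frac{157339}{3} + 3 \sqrt{106399}$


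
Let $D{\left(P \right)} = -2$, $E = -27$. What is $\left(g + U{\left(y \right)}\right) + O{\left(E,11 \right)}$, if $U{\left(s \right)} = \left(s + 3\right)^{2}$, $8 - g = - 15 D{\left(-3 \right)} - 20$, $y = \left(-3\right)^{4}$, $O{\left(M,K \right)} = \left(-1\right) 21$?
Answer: $7033$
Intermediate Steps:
$O{\left(M,K \right)} = -21$
$y = 81$
$g = -2$ ($g = 8 - \left(\left(-15\right) \left(-2\right) - 20\right) = 8 - \left(30 - 20\right) = 8 - 10 = -2$)
$U{\left(s \right)} = \left(3 + s\right)^{2}$
$\left(g + U{\left(y \right)}\right) + O{\left(E,11 \right)} = \left(-2 + \left(3 + 81\right)^{2}\right) - 21 = \left(-2 + 84^{2}\right) - 21 = \left(-2 + 7056\right) - 21 = 7054 - 21 = 7033$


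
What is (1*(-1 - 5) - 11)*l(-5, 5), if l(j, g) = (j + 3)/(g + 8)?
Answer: 34/13 ≈ 2.6154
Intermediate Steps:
l(j, g) = (3 + j)/(8 + g)
(1*(-1 - 5) - 11)*l(-5, 5) = (1*(-1 - 5) - 11)*((3 - 5)/(8 + 5)) = (1*(-6) - 11)*(-2/13) = (-6 - 11)*((1/13)*(-2)) = -17*(-2/13) = 34/13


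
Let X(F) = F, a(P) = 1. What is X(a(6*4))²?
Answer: 1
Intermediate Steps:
X(a(6*4))² = 1² = 1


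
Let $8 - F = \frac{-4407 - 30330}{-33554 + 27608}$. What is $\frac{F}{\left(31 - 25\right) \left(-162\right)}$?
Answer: $- \frac{4277}{1926504} \approx -0.0022201$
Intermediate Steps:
$F = \frac{4277}{1982}$ ($F = 8 - \frac{-4407 - 30330}{-33554 + 27608} = 8 - - \frac{34737}{-5946} = 8 - \left(-34737\right) \left(- \frac{1}{5946}\right) = 8 - \frac{11579}{1982} = \frac{4277}{1982} \approx 2.1579$)
$\frac{F}{\left(31 - 25\right) \left(-162\right)} = \frac{4277}{1982 \left(31 - 25\right) \left(-162\right)} = \frac{4277}{1982 \cdot 6 \left(-162\right)} = \frac{4277}{1982 \left(-972\right)} = \frac{4277}{1982} \left(- \frac{1}{972}\right) = - \frac{4277}{1926504}$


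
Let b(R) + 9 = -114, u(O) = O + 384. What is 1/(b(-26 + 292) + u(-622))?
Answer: -1/361 ≈ -0.0027701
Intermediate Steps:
u(O) = 384 + O
b(R) = -123 (b(R) = -9 - 114 = -123)
1/(b(-26 + 292) + u(-622)) = 1/(-123 + (384 - 622)) = 1/(-123 - 238) = 1/(-361) = -1/361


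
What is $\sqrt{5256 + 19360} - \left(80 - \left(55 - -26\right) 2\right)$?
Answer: $82 + 2 \sqrt{6154} \approx 238.89$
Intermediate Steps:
$\sqrt{5256 + 19360} - \left(80 - \left(55 - -26\right) 2\right) = \sqrt{24616} - \left(80 - \left(55 + 26\right) 2\right) = 2 \sqrt{6154} + \left(81 \cdot 2 - 80\right) = 2 \sqrt{6154} + \left(162 - 80\right) = 2 \sqrt{6154} + 82 = 82 + 2 \sqrt{6154}$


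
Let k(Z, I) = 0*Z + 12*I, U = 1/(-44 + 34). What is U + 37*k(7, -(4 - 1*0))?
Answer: -17761/10 ≈ -1776.1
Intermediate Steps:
U = -1/10 (U = 1/(-10) = -1/10 ≈ -0.10000)
k(Z, I) = 12*I (k(Z, I) = 0 + 12*I = 12*I)
U + 37*k(7, -(4 - 1*0)) = -1/10 + 37*(12*(-(4 - 1*0))) = -1/10 + 37*(12*(-(4 + 0))) = -1/10 + 37*(12*(-1*4)) = -1/10 + 37*(12*(-4)) = -1/10 + 37*(-48) = -1/10 - 1776 = -17761/10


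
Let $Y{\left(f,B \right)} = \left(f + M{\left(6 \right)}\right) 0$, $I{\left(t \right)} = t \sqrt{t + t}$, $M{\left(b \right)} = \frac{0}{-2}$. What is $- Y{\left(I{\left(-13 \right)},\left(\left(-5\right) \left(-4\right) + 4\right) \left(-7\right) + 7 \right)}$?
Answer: $0$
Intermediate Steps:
$M{\left(b \right)} = 0$ ($M{\left(b \right)} = 0 \left(- \frac{1}{2}\right) = 0$)
$I{\left(t \right)} = \sqrt{2} t^{\frac{3}{2}}$ ($I{\left(t \right)} = t \sqrt{2 t} = t \sqrt{2} \sqrt{t} = \sqrt{2} t^{\frac{3}{2}}$)
$Y{\left(f,B \right)} = 0$ ($Y{\left(f,B \right)} = \left(f + 0\right) 0 = f 0 = 0$)
$- Y{\left(I{\left(-13 \right)},\left(\left(-5\right) \left(-4\right) + 4\right) \left(-7\right) + 7 \right)} = \left(-1\right) 0 = 0$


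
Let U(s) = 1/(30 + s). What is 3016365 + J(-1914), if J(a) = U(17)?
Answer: 141769156/47 ≈ 3.0164e+6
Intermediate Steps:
J(a) = 1/47 (J(a) = 1/(30 + 17) = 1/47)
3016365 + J(-1914) = 3016365 + 1/47 = 141769156/47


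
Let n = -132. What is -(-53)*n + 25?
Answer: -6971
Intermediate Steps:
-(-53)*n + 25 = -(-53)*(-132) + 25 = -53*132 + 25 = -6996 + 25 = -6971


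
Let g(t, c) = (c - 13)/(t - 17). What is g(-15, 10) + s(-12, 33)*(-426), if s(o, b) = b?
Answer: -449853/32 ≈ -14058.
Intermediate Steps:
g(t, c) = (-13 + c)/(-17 + t)
g(-15, 10) + s(-12, 33)*(-426) = (-13 + 10)/(-17 - 15) + 33*(-426) = -3/(-32) - 14058 = -1/32*(-3) - 14058 = 3/32 - 14058 = -449853/32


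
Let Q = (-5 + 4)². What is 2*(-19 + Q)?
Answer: -36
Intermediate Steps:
Q = 1 (Q = (-1)² = 1)
2*(-19 + Q) = 2*(-19 + 1) = 2*(-18) = -36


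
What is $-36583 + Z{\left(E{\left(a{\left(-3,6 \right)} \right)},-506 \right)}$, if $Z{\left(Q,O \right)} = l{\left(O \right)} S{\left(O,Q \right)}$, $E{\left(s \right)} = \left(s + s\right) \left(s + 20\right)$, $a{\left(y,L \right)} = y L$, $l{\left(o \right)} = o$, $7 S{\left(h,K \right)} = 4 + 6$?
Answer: $- \frac{261141}{7} \approx -37306.0$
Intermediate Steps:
$S{\left(h,K \right)} = \frac{10}{7}$ ($S{\left(h,K \right)} = \frac{4 + 6}{7} = \frac{1}{7} \cdot 10 = \frac{10}{7}$)
$a{\left(y,L \right)} = L y$
$E{\left(s \right)} = 2 s \left(20 + s\right)$
$Z{\left(Q,O \right)} = \frac{10 O}{7}$ ($Z{\left(Q,O \right)} = O \frac{10}{7} = \frac{10 O}{7}$)
$-36583 + Z{\left(E{\left(a{\left(-3,6 \right)} \right)},-506 \right)} = -36583 + \frac{10}{7} \left(-506\right) = -36583 - \frac{5060}{7} = - \frac{261141}{7}$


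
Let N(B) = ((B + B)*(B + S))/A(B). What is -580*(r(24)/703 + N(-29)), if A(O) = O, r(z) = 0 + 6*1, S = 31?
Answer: -1634440/703 ≈ -2324.9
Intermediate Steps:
r(z) = 6 (r(z) = 0 + 6 = 6)
N(B) = 62 + 2*B (N(B) = ((B + B)*(B + 31))/B = ((2*B)*(31 + B))/B = (2*B*(31 + B))/B = 62 + 2*B)
-580*(r(24)/703 + N(-29)) = -580*(6/703 + (62 + 2*(-29))) = -580*(6*(1/703) + (62 - 58)) = -580*(6/703 + 4) = -580*2818/703 = -1634440/703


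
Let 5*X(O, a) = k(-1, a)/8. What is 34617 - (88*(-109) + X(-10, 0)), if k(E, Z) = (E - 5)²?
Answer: 442081/10 ≈ 44208.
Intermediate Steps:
k(E, Z) = (-5 + E)²
X(O, a) = 9/10 (X(O, a) = ((-5 - 1)²/8)/5 = ((-6)²*(⅛))/5 = (36*(⅛))/5 = (⅕)*(9/2) = 9/10)
34617 - (88*(-109) + X(-10, 0)) = 34617 - (88*(-109) + 9/10) = 34617 - (-9592 + 9/10) = 34617 - 1*(-95911/10) = 34617 + 95911/10 = 442081/10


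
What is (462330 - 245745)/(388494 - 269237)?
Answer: 216585/119257 ≈ 1.8161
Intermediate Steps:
(462330 - 245745)/(388494 - 269237) = 216585/119257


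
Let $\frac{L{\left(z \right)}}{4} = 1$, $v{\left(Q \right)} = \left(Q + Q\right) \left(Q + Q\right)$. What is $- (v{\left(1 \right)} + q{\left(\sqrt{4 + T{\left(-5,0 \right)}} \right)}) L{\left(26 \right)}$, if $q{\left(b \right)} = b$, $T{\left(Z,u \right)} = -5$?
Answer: $-16 - 4 i \approx -16.0 - 4.0 i$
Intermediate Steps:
$v{\left(Q \right)} = 4 Q^{2}$ ($v{\left(Q \right)} = 2 Q 2 Q = 4 Q^{2}$)
$L{\left(z \right)} = 4$ ($L{\left(z \right)} = 4 \cdot 1 = 4$)
$- (v{\left(1 \right)} + q{\left(\sqrt{4 + T{\left(-5,0 \right)}} \right)}) L{\left(26 \right)} = - (4 \cdot 1^{2} + \sqrt{4 - 5}) 4 = - (4 \cdot 1 + \sqrt{-1}) 4 = - (4 + i) 4 = \left(-4 - i\right) 4 = -16 - 4 i$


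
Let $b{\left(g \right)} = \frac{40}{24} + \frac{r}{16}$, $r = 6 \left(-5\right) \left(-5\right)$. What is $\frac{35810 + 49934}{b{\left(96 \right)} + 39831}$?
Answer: $\frac{2057856}{956209} \approx 2.1521$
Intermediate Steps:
$r = 150$ ($r = \left(-30\right) \left(-5\right) = 150$)
$b{\left(g \right)} = \frac{265}{24}$ ($b{\left(g \right)} = \frac{40}{24} + \frac{150}{16} = 40 \cdot \frac{1}{24} + 150 \cdot \frac{1}{16} = \frac{5}{3} + \frac{75}{8} = \frac{265}{24}$)
$\frac{35810 + 49934}{b{\left(96 \right)} + 39831} = \frac{35810 + 49934}{\frac{265}{24} + 39831} = \frac{85744}{\frac{956209}{24}} = 85744 \cdot \frac{24}{956209} = \frac{2057856}{956209}$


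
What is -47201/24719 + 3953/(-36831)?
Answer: -1836174238/910425489 ≈ -2.0168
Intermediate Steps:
-47201/24719 + 3953/(-36831) = -47201*1/24719 + 3953*(-1/36831) = -47201/24719 - 3953/36831 = -1836174238/910425489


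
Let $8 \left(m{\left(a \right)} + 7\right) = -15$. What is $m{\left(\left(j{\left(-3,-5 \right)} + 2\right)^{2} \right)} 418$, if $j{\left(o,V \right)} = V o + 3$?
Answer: $- \frac{14839}{4} \approx -3709.8$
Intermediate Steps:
$j{\left(o,V \right)} = 3 + V o$
$m{\left(a \right)} = - \frac{71}{8}$ ($m{\left(a \right)} = -7 + \frac{1}{8} \left(-15\right) = -7 - \frac{15}{8} = - \frac{71}{8}$)
$m{\left(\left(j{\left(-3,-5 \right)} + 2\right)^{2} \right)} 418 = \left(- \frac{71}{8}\right) 418 = - \frac{14839}{4}$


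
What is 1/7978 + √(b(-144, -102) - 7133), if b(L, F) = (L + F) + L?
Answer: 1/7978 + I*√7523 ≈ 0.00012534 + 86.735*I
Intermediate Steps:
b(L, F) = F + 2*L (b(L, F) = (F + L) + L = F + 2*L)
1/7978 + √(b(-144, -102) - 7133) = 1/7978 + √((-102 + 2*(-144)) - 7133) = 1/7978 + √((-102 - 288) - 7133) = 1/7978 + √(-390 - 7133) = 1/7978 + √(-7523) = 1/7978 + I*√7523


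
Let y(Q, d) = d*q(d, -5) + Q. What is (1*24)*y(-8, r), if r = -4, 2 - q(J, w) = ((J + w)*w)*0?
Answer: -384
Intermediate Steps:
q(J, w) = 2 (q(J, w) = 2 - (J + w)*w*0 = 2 - w*(J + w)*0 = 2 - 1*0 = 2 + 0 = 2)
y(Q, d) = Q + 2*d (y(Q, d) = d*2 + Q = 2*d + Q = Q + 2*d)
(1*24)*y(-8, r) = (1*24)*(-8 + 2*(-4)) = 24*(-8 - 8) = 24*(-16) = -384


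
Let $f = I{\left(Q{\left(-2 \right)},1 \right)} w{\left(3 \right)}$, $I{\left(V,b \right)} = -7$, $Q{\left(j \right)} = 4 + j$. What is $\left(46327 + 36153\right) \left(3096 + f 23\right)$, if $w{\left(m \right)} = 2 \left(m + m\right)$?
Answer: $96006720$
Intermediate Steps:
$w{\left(m \right)} = 4 m$ ($w{\left(m \right)} = 2 \cdot 2 m = 4 m$)
$f = -84$ ($f = - 7 \cdot 4 \cdot 3 = \left(-7\right) 12 = -84$)
$\left(46327 + 36153\right) \left(3096 + f 23\right) = \left(46327 + 36153\right) \left(3096 - 1932\right) = 82480 \left(3096 - 1932\right) = 82480 \cdot 1164 = 96006720$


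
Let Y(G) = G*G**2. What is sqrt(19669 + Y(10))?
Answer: sqrt(20669) ≈ 143.77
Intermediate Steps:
Y(G) = G**3
sqrt(19669 + Y(10)) = sqrt(19669 + 10**3) = sqrt(19669 + 1000) = sqrt(20669)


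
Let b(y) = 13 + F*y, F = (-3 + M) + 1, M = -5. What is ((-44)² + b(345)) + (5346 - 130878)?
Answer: -125998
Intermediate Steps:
F = -7 (F = (-3 - 5) + 1 = -8 + 1 = -7)
b(y) = 13 - 7*y
((-44)² + b(345)) + (5346 - 130878) = ((-44)² + (13 - 7*345)) + (5346 - 130878) = (1936 + (13 - 2415)) - 125532 = (1936 - 2402) - 125532 = -466 - 125532 = -125998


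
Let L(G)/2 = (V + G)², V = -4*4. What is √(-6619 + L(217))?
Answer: √74183 ≈ 272.37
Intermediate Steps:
V = -16
L(G) = 2*(-16 + G)²
√(-6619 + L(217)) = √(-6619 + 2*(-16 + 217)²) = √(-6619 + 2*201²) = √(-6619 + 2*40401) = √(-6619 + 80802) = √74183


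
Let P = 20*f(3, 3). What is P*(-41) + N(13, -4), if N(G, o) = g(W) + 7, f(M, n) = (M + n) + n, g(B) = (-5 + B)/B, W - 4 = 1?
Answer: -7373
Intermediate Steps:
W = 5 (W = 4 + 1 = 5)
g(B) = (-5 + B)/B
f(M, n) = M + 2*n
N(G, o) = 7 (N(G, o) = (-5 + 5)/5 + 7 = (⅕)*0 + 7 = 0 + 7 = 7)
P = 180 (P = 20*(3 + 2*3) = 20*(3 + 6) = 20*9 = 180)
P*(-41) + N(13, -4) = 180*(-41) + 7 = -7380 + 7 = -7373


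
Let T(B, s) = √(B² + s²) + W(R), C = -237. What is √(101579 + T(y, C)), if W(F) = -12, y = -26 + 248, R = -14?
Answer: √(101567 + 3*√11717) ≈ 319.21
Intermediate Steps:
y = 222
T(B, s) = -12 + √(B² + s²) (T(B, s) = √(B² + s²) - 12 = -12 + √(B² + s²))
√(101579 + T(y, C)) = √(101579 + (-12 + √(222² + (-237)²))) = √(101579 + (-12 + √(49284 + 56169))) = √(101579 + (-12 + √105453)) = √(101579 + (-12 + 3*√11717)) = √(101567 + 3*√11717)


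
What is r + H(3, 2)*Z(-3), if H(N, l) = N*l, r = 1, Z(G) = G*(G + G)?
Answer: 109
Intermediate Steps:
Z(G) = 2*G² (Z(G) = G*(2*G) = 2*G²)
r + H(3, 2)*Z(-3) = 1 + (3*2)*(2*(-3)²) = 1 + 6*(2*9) = 1 + 6*18 = 1 + 108 = 109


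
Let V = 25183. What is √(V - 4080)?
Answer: √21103 ≈ 145.27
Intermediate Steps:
√(V - 4080) = √(25183 - 4080) = √21103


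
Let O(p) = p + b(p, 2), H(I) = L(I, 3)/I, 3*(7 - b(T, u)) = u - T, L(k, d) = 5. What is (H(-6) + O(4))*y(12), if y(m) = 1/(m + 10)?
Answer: 65/132 ≈ 0.49242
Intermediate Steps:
y(m) = 1/(10 + m)
b(T, u) = 7 - u/3 + T/3 (b(T, u) = 7 - (u - T)/3 = 7 + (-u/3 + T/3) = 7 - u/3 + T/3)
H(I) = 5/I
O(p) = 19/3 + 4*p/3 (O(p) = p + (7 - ⅓*2 + p/3) = p + (7 - ⅔ + p/3) = p + (19/3 + p/3) = 19/3 + 4*p/3)
(H(-6) + O(4))*y(12) = (5/(-6) + (19/3 + (4/3)*4))/(10 + 12) = (5*(-⅙) + (19/3 + 16/3))/22 = (-⅚ + 35/3)*(1/22) = (65/6)*(1/22) = 65/132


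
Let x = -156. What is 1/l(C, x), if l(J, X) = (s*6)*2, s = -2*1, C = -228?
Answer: -1/24 ≈ -0.041667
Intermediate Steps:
s = -2
l(J, X) = -24 (l(J, X) = -2*6*2 = -12*2 = -24)
1/l(C, x) = 1/(-24) = -1/24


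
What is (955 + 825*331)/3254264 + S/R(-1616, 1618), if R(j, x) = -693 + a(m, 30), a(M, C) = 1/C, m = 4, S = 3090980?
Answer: -150880125675965/33826447148 ≈ -4460.4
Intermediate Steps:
R(j, x) = -20789/30 (R(j, x) = -693 + 1/30 = -20789/30)
(955 + 825*331)/3254264 + S/R(-1616, 1618) = (955 + 825*331)/3254264 + 3090980/(-20789/30) = (955 + 273075)*(1/3254264) + 3090980*(-30/20789) = 274030*(1/3254264) - 92729400/20789 = 137015/1627132 - 92729400/20789 = -150880125675965/33826447148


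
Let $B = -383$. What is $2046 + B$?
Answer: $1663$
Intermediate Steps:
$2046 + B = 2046 - 383 = 1663$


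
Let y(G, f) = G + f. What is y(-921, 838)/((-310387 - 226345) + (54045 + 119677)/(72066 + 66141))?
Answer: 11471181/74179945802 ≈ 0.00015464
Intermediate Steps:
y(-921, 838)/((-310387 - 226345) + (54045 + 119677)/(72066 + 66141)) = (-921 + 838)/((-310387 - 226345) + (54045 + 119677)/(72066 + 66141)) = -83/(-536732 + 173722/138207) = -83/(-74179945802/138207) = -83*(-138207/74179945802) = 11471181/74179945802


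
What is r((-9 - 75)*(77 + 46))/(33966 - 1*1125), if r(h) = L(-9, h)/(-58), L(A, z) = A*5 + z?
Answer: 1153/211642 ≈ 0.0054479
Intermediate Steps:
L(A, z) = z + 5*A (L(A, z) = 5*A + z = z + 5*A)
r(h) = 45/58 - h/58 (r(h) = (h + 5*(-9))/(-58) = (h - 45)*(-1/58) = (-45 + h)*(-1/58) = 45/58 - h/58)
r((-9 - 75)*(77 + 46))/(33966 - 1*1125) = (45/58 - (-9 - 75)*(77 + 46)/58)/(33966 - 1*1125) = (45/58 - (-42)*123/29)/(33966 - 1125) = (45/58 - 1/58*(-10332))/32841 = (45/58 + 5166/29)*(1/32841) = (10377/58)*(1/32841) = 1153/211642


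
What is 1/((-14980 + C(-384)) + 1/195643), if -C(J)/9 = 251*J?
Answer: 195643/166780962069 ≈ 1.1731e-6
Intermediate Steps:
C(J) = -2259*J
1/((-14980 + C(-384)) + 1/195643) = 1/((-14980 - 2259*(-384)) + 1/195643) = 1/((-14980 + 867456) + 1/195643) = 1/(852476 + 1/195643) = 1/(166780962069/195643) = 195643/166780962069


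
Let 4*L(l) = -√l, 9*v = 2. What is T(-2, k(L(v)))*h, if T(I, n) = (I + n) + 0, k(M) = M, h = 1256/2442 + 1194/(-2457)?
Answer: -18916/333333 - 4729*√2/1999998 ≈ -0.060092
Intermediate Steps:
v = 2/9 (v = (⅑)*2 = 2/9 ≈ 0.22222)
L(l) = -√l/4 (L(l) = (-√l)/4 = -√l/4)
h = 9458/333333 (h = 1256*(1/2442) + 1194*(-1/2457) = 628/1221 - 398/819 = 9458/333333 ≈ 0.028374)
T(I, n) = I + n
T(-2, k(L(v)))*h = (-2 - √2/12)*(9458/333333) = -18916/333333 - 4729*√2/1999998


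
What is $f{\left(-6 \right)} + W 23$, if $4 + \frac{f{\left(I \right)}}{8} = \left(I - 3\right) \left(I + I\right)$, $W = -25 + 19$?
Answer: $694$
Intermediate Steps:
$W = -6$
$f{\left(I \right)} = -32 + 16 I \left(-3 + I\right)$ ($f{\left(I \right)} = -32 + 8 \left(I - 3\right) \left(I + I\right) = -32 + 8 \left(-3 + I\right) 2 I = -32 + 8 \cdot 2 I \left(-3 + I\right) = -32 + 16 I \left(-3 + I\right)$)
$f{\left(-6 \right)} + W 23 = \left(-32 - -288 + 16 \left(-6\right)^{2}\right) - 138 = \left(-32 + 288 + 16 \cdot 36\right) - 138 = \left(-32 + 288 + 576\right) - 138 = 832 - 138 = 694$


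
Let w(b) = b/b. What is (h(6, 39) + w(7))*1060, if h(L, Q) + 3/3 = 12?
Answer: 12720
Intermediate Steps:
h(L, Q) = 11 (h(L, Q) = -1 + 12 = 11)
w(b) = 1
(h(6, 39) + w(7))*1060 = (11 + 1)*1060 = 12*1060 = 12720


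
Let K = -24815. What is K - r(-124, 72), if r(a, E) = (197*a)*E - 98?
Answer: 1734099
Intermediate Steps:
r(a, E) = -98 + 197*E*a (r(a, E) = 197*E*a - 98 = -98 + 197*E*a)
K - r(-124, 72) = -24815 - (-98 + 197*72*(-124)) = -24815 - (-98 - 1758816) = -24815 - 1*(-1758914) = -24815 + 1758914 = 1734099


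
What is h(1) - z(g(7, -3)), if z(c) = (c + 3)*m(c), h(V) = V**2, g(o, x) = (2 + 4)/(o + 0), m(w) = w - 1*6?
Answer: 1021/49 ≈ 20.837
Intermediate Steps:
m(w) = -6 + w (m(w) = w - 6 = -6 + w)
g(o, x) = 6/o
z(c) = (-6 + c)*(3 + c) (z(c) = (c + 3)*(-6 + c) = (3 + c)*(-6 + c) = (-6 + c)*(3 + c))
h(1) - z(g(7, -3)) = 1**2 - (-6 + 6/7)*(3 + 6/7) = 1 - (-6 + 6*(1/7))*(3 + 6*(1/7)) = 1 - (-6 + 6/7)*(3 + 6/7) = 1 - (-36)*27/(7*7) = 1 - 1*(-972/49) = 1 + 972/49 = 1021/49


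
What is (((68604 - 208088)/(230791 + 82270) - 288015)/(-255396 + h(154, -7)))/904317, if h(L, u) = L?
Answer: 90166403399/72260639750944554 ≈ 1.2478e-6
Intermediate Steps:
(((68604 - 208088)/(230791 + 82270) - 288015)/(-255396 + h(154, -7)))/904317 = (((68604 - 208088)/(230791 + 82270) - 288015)/(-255396 + 154))/904317 = ((-139484/313061 - 288015)/(-255242))*(1/904317) = ((-139484*1/313061 - 288015)*(-1/255242))*(1/904317) = ((-139484/313061 - 288015)*(-1/255242))*(1/904317) = -90166403399/313061*(-1/255242)*(1/904317) = (90166403399/79906315762)*(1/904317) = 90166403399/72260639750944554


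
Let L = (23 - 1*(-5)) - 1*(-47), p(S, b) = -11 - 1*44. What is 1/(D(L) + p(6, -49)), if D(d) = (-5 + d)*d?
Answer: 1/5195 ≈ 0.00019249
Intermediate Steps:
p(S, b) = -55 (p(S, b) = -11 - 44 = -55)
L = 75 (L = (23 + 5) + 47 = 28 + 47 = 75)
D(d) = d*(-5 + d)
1/(D(L) + p(6, -49)) = 1/(75*(-5 + 75) - 55) = 1/(75*70 - 55) = 1/(5250 - 55) = 1/5195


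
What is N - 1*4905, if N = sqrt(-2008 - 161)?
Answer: -4905 + 3*I*sqrt(241) ≈ -4905.0 + 46.573*I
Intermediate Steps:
N = 3*I*sqrt(241) (N = sqrt(-2169) = 3*I*sqrt(241) ≈ 46.573*I)
N - 1*4905 = 3*I*sqrt(241) - 1*4905 = 3*I*sqrt(241) - 4905 = -4905 + 3*I*sqrt(241)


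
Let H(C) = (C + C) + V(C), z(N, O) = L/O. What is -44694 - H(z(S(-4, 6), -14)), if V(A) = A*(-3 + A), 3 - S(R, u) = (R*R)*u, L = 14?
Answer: -44696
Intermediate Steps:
S(R, u) = 3 - u*R² (S(R, u) = 3 - R*R*u = 3 - R²*u = 3 - u*R²)
z(N, O) = 14/O
H(C) = 2*C + C*(-3 + C) (H(C) = (C + C) + C*(-3 + C) = 2*C + C*(-3 + C))
-44694 - H(z(S(-4, 6), -14)) = -44694 - 14/(-14)*(-1 + 14/(-14)) = -44694 - 14*(-1/14)*(-1 + 14*(-1/14)) = -44694 - (-1)*(-1 - 1) = -44694 - (-1)*(-2) = -44694 - 1*2 = -44694 - 2 = -44696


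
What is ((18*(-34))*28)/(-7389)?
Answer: 1904/821 ≈ 2.3191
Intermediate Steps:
((18*(-34))*28)/(-7389) = -612*28*(-1/7389) = -17136*(-1/7389) = 1904/821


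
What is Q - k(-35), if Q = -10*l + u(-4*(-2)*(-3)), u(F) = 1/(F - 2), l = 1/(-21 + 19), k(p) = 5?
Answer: -1/26 ≈ -0.038462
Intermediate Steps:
l = -½ (l = 1/(-2) = -½ ≈ -0.50000)
u(F) = 1/(-2 + F)
Q = 129/26 (Q = -10*(-½) + 1/(-2 - 4*(-2)*(-3)) = 5 + 1/(-2 + 8*(-3)) = 5 + 1/(-2 - 24) = 5 + 1/(-26) = 5 - 1/26 = 129/26 ≈ 4.9615)
Q - k(-35) = 129/26 - 1*5 = 129/26 - 5 = -1/26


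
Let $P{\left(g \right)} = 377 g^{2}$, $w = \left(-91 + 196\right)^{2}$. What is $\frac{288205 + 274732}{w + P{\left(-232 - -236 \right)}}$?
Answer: $\frac{562937}{17057} \approx 33.003$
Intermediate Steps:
$w = 11025$ ($w = 105^{2} = 11025$)
$\frac{288205 + 274732}{w + P{\left(-232 - -236 \right)}} = \frac{288205 + 274732}{11025 + 377 \left(-232 - -236\right)^{2}} = \frac{562937}{11025 + 377 \left(-232 + 236\right)^{2}} = \frac{562937}{11025 + 377 \cdot 4^{2}} = \frac{562937}{11025 + 377 \cdot 16} = \frac{562937}{11025 + 6032} = \frac{562937}{17057}$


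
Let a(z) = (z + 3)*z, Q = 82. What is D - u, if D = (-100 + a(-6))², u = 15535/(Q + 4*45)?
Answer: 1746153/262 ≈ 6664.7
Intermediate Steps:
u = 15535/262 (u = 15535/(82 + 4*45) = 15535/(82 + 180) = 15535/262 ≈ 59.294)
a(z) = z*(3 + z) (a(z) = (3 + z)*z = z*(3 + z))
D = 6724 (D = (-100 - 6*(3 - 6))² = (-100 - 6*(-3))² = (-100 + 18)² = (-82)² = 6724)
D - u = 6724 - 1*15535/262 = 6724 - 15535/262 = 1746153/262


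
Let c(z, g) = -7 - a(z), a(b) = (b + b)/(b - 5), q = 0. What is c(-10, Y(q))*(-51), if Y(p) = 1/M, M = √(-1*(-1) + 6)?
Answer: 425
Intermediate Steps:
a(b) = 2*b/(-5 + b) (a(b) = (2*b)/(-5 + b) = 2*b/(-5 + b))
M = √7 (M = √(1 + 6) = √7 ≈ 2.6458)
Y(p) = √7/7 (Y(p) = 1/√7 = 1*(√7/7) = √7/7)
c(z, g) = -7 - 2*z/(-5 + z)
c(-10, Y(q))*(-51) = ((35 - 9*(-10))/(-5 - 10))*(-51) = ((35 + 90)/(-15))*(-51) = -1/15*125*(-51) = -25/3*(-51) = 425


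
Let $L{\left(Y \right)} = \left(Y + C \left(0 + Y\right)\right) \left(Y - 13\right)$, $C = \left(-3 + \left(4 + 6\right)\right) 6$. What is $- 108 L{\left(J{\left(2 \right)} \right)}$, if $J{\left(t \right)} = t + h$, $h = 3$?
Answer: $185760$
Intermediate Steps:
$J{\left(t \right)} = 3 + t$ ($J{\left(t \right)} = t + 3 = 3 + t$)
$C = 42$ ($C = \left(-3 + 10\right) 6 = 7 \cdot 6 = 42$)
$L{\left(Y \right)} = 43 Y \left(-13 + Y\right)$ ($L{\left(Y \right)} = \left(Y + 42 \left(0 + Y\right)\right) \left(Y - 13\right) = \left(Y + 42 Y\right) \left(-13 + Y\right) = 43 Y \left(-13 + Y\right)$)
$- 108 L{\left(J{\left(2 \right)} \right)} = - 108 \cdot 43 \left(3 + 2\right) \left(-13 + \left(3 + 2\right)\right) = - 108 \cdot 43 \cdot 5 \left(-13 + 5\right) = - 108 \cdot 43 \cdot 5 \left(-8\right) = \left(-108\right) \left(-1720\right) = 185760$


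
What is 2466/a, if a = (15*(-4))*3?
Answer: -137/10 ≈ -13.700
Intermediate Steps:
a = -180 (a = -60*3 = -180)
2466/a = 2466/(-180) = 2466*(-1/180) = -137/10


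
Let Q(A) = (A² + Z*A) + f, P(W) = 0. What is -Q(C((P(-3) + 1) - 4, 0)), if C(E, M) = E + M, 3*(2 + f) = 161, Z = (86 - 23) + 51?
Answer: 844/3 ≈ 281.33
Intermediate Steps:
Z = 114 (Z = 63 + 51 = 114)
f = 155/3 (f = -2 + (⅓)*161 = -2 + 161/3 = 155/3 ≈ 51.667)
Q(A) = 155/3 + A² + 114*A (Q(A) = (A² + 114*A) + 155/3 = 155/3 + A² + 114*A)
-Q(C((P(-3) + 1) - 4, 0)) = -(155/3 + (((0 + 1) - 4) + 0)² + 114*(((0 + 1) - 4) + 0)) = -(155/3 + ((1 - 4) + 0)² + 114*((1 - 4) + 0)) = -(155/3 + (-3 + 0)² + 114*(-3 + 0)) = -(155/3 + (-3)² + 114*(-3)) = -(155/3 + 9 - 342) = -1*(-844/3) = 844/3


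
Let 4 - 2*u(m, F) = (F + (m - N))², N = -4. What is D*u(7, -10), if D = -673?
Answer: -2019/2 ≈ -1009.5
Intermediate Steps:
u(m, F) = 2 - (4 + F + m)²/2 (u(m, F) = 2 - (F + (m - 1*(-4)))²/2 = 2 - (F + (m + 4))²/2 = 2 - (F + (4 + m))²/2 = 2 - (4 + F + m)²/2)
D*u(7, -10) = -673*(2 - (4 - 10 + 7)²/2) = -673*(2 - ½*1²) = -673*(2 - ½*1) = -673*(2 - ½) = -673*3/2 = -2019/2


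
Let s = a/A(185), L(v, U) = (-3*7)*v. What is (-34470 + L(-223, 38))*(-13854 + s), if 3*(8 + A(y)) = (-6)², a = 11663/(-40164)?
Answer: 22099371338023/53552 ≈ 4.1267e+8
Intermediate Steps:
L(v, U) = -21*v
a = -11663/40164 (a = 11663*(-1/40164) = -11663/40164 ≈ -0.29038)
A(y) = 4 (A(y) = -8 + (⅓)*(-6)² = -8 + (⅓)*36 = -8 + 12 = 4)
s = -11663/160656 (s = -11663/40164/4 = -11663/40164*¼ = -11663/160656 ≈ -0.072596)
(-34470 + L(-223, 38))*(-13854 + s) = (-34470 - 21*(-223))*(-13854 - 11663/160656) = (-34470 + 4683)*(-2225739887/160656) = -29787*(-2225739887/160656) = 22099371338023/53552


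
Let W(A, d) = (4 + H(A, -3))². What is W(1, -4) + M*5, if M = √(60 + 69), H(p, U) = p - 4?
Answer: 1 + 5*√129 ≈ 57.789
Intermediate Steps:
H(p, U) = -4 + p
W(A, d) = A² (W(A, d) = (4 + (-4 + A))² = A²)
M = √129 ≈ 11.358
W(1, -4) + M*5 = 1² + √129*5 = 1 + 5*√129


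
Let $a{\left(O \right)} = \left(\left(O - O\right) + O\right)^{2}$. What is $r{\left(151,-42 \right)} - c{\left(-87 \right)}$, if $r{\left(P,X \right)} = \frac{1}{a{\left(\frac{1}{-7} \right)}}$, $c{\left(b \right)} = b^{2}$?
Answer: $-7520$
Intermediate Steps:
$a{\left(O \right)} = O^{2}$ ($a{\left(O \right)} = \left(0 + O\right)^{2} = O^{2}$)
$r{\left(P,X \right)} = 49$ ($r{\left(P,X \right)} = \frac{1}{\left(\frac{1}{-7}\right)^{2}} = \frac{1}{\left(- \frac{1}{7}\right)^{2}} = \frac{1}{\frac{1}{49}} = 49$)
$r{\left(151,-42 \right)} - c{\left(-87 \right)} = 49 - \left(-87\right)^{2} = 49 - 7569 = -7520$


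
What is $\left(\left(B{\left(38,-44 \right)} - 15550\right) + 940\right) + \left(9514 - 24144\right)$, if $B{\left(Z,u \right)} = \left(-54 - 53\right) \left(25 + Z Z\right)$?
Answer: $-186423$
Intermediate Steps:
$B{\left(Z,u \right)} = -2675 - 107 Z^{2}$ ($B{\left(Z,u \right)} = - 107 \left(25 + Z^{2}\right) = -2675 - 107 Z^{2}$)
$\left(\left(B{\left(38,-44 \right)} - 15550\right) + 940\right) + \left(9514 - 24144\right) = \left(\left(\left(-2675 - 107 \cdot 38^{2}\right) - 15550\right) + 940\right) + \left(9514 - 24144\right) = \left(\left(\left(-2675 - 154508\right) - 15550\right) + 940\right) - 14630 = \left(\left(-157183 - 15550\right) + 940\right) - 14630 = \left(-172733 + 940\right) - 14630 = -171793 - 14630 = -186423$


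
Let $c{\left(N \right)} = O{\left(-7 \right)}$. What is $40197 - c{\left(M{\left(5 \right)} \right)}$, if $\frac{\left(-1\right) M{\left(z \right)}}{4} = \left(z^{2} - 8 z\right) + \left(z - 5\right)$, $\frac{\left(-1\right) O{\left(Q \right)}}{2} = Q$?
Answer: $40183$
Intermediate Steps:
$O{\left(Q \right)} = - 2 Q$
$M{\left(z \right)} = 20 - 4 z^{2} + 28 z$ ($M{\left(z \right)} = - 4 \left(\left(z^{2} - 8 z\right) + \left(z - 5\right)\right) = - 4 \left(\left(z^{2} - 8 z\right) + \left(-5 + z\right)\right) = - 4 \left(-5 + z^{2} - 7 z\right) = 20 - 4 z^{2} + 28 z$)
$c{\left(N \right)} = 14$ ($c{\left(N \right)} = \left(-2\right) \left(-7\right) = 14$)
$40197 - c{\left(M{\left(5 \right)} \right)} = 40197 - 14 = 40183$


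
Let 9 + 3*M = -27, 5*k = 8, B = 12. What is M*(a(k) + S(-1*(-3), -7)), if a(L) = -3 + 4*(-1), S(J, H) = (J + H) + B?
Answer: -12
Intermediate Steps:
k = 8/5 (k = (⅕)*8 = 8/5 ≈ 1.6000)
S(J, H) = 12 + H + J (S(J, H) = (J + H) + 12 = (H + J) + 12 = 12 + H + J)
a(L) = -7 (a(L) = -3 - 4 = -7)
M = -12 (M = -3 + (⅓)*(-27) = -3 - 9 = -12)
M*(a(k) + S(-1*(-3), -7)) = -12*(-7 + (12 - 7 - 1*(-3))) = -12*(-7 + (12 - 7 + 3)) = -12*(-7 + 8) = -12*1 = -12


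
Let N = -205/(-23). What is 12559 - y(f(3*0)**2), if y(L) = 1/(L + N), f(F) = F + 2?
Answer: 3730000/297 ≈ 12559.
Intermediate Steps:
N = 205/23 (N = -205*(-1/23) = 205/23 ≈ 8.9130)
f(F) = 2 + F
y(L) = 1/(205/23 + L) (y(L) = 1/(L + 205/23) = 1/(205/23 + L))
12559 - y(f(3*0)**2) = 12559 - 23/(205 + 23*(2 + 3*0)**2) = 12559 - 23/(205 + 23*(2 + 0)**2) = 12559 - 23/(205 + 23*2**2) = 12559 - 23/(205 + 23*4) = 12559 - 23/(205 + 92) = 12559 - 23/297 = 3730000/297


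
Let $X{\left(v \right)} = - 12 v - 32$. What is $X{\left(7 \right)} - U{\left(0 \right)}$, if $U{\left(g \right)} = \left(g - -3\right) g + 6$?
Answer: $-122$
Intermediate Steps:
$X{\left(v \right)} = -32 - 12 v$
$U{\left(g \right)} = 6 + g \left(3 + g\right)$ ($U{\left(g \right)} = \left(g + 3\right) g + 6 = \left(3 + g\right) g + 6 = g \left(3 + g\right) + 6 = 6 + g \left(3 + g\right)$)
$X{\left(7 \right)} - U{\left(0 \right)} = \left(-32 - 84\right) - \left(6 + 0^{2} + 3 \cdot 0\right) = \left(-32 - 84\right) - \left(6 + 0 + 0\right) = -116 - 6 = -122$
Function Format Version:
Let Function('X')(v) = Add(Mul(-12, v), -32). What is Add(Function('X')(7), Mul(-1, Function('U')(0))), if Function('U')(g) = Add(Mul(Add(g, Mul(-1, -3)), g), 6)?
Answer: -122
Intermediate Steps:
Function('X')(v) = Add(-32, Mul(-12, v))
Function('U')(g) = Add(6, Mul(g, Add(3, g))) (Function('U')(g) = Add(Mul(Add(g, 3), g), 6) = Add(Mul(Add(3, g), g), 6) = Add(Mul(g, Add(3, g)), 6) = Add(6, Mul(g, Add(3, g))))
Add(Function('X')(7), Mul(-1, Function('U')(0))) = Add(Add(-32, Mul(-12, 7)), Mul(-1, Add(6, Pow(0, 2), Mul(3, 0)))) = Add(Add(-32, -84), Mul(-1, Add(6, 0, 0))) = Add(-116, Mul(-1, 6)) = Add(-116, -6) = -122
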